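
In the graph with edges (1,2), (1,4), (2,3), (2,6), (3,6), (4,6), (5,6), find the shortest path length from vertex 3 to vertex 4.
2 (path: 3 -> 6 -> 4, 2 edges)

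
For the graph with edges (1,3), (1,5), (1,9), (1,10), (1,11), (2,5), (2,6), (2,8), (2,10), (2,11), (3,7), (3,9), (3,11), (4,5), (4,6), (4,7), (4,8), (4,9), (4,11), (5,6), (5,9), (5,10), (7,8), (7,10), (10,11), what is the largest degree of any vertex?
6 (attained at vertices 4, 5)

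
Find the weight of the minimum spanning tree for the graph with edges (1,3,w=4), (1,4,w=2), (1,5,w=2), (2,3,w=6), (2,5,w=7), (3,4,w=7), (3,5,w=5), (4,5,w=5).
14 (MST edges: (1,3,w=4), (1,4,w=2), (1,5,w=2), (2,3,w=6); sum of weights 4 + 2 + 2 + 6 = 14)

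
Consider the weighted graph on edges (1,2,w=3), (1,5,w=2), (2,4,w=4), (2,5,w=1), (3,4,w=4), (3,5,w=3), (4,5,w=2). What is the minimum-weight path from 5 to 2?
1 (path: 5 -> 2; weights 1 = 1)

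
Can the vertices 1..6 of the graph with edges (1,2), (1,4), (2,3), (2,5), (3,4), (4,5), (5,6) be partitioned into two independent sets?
Yes. Partition: {1, 3, 5}, {2, 4, 6}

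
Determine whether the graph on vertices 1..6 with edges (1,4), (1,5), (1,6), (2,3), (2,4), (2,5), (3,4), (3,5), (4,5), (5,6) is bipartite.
No (odd cycle of length 3: 4 -> 1 -> 5 -> 4)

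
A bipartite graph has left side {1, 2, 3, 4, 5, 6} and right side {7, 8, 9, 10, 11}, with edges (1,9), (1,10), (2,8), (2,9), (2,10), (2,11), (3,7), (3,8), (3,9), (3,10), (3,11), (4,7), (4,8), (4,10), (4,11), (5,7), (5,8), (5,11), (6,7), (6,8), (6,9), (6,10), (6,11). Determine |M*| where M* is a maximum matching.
5 (matching: (1,10), (2,11), (3,9), (4,8), (5,7); upper bound min(|L|,|R|) = min(6,5) = 5)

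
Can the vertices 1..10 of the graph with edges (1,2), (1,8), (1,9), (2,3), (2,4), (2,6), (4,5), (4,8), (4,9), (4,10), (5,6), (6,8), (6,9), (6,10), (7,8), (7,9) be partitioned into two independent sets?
Yes. Partition: {1, 3, 4, 6, 7}, {2, 5, 8, 9, 10}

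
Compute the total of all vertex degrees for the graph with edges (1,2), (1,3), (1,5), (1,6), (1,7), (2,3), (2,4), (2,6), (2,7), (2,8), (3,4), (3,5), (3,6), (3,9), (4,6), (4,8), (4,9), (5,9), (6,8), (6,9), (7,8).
42 (handshake: sum of degrees = 2|E| = 2 x 21 = 42)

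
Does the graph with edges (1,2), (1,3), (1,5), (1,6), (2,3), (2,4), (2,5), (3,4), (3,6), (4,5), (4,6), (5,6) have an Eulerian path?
Yes — and in fact it has an Eulerian circuit (the graph is connected and all 6 vertices have even degree)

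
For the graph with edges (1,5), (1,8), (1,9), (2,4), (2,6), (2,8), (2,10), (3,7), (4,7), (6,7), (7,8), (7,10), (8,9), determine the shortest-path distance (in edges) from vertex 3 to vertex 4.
2 (path: 3 -> 7 -> 4, 2 edges)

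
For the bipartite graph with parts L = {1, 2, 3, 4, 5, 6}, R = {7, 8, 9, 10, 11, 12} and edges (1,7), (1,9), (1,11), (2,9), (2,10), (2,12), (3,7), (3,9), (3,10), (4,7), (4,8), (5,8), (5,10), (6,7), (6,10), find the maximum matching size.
6 (matching: (1,11), (2,12), (3,9), (4,8), (5,10), (6,7); upper bound min(|L|,|R|) = min(6,6) = 6)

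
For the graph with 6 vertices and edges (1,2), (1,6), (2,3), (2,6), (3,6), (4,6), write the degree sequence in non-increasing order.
[4, 3, 2, 2, 1, 0] (degrees: deg(1)=2, deg(2)=3, deg(3)=2, deg(4)=1, deg(5)=0, deg(6)=4)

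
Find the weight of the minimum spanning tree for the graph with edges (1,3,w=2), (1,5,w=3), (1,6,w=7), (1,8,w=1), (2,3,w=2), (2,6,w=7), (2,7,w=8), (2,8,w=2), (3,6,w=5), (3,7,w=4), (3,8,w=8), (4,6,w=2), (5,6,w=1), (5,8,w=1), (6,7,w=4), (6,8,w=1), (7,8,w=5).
13 (MST edges: (1,3,w=2), (1,8,w=1), (2,8,w=2), (3,7,w=4), (4,6,w=2), (5,6,w=1), (5,8,w=1); sum of weights 2 + 1 + 2 + 4 + 2 + 1 + 1 = 13)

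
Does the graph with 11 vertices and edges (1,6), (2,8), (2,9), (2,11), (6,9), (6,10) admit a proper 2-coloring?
Yes. Partition: {1, 3, 4, 5, 7, 8, 9, 10, 11}, {2, 6}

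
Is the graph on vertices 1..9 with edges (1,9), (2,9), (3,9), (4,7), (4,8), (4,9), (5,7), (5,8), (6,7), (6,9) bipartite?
Yes. Partition: {1, 2, 3, 4, 5, 6}, {7, 8, 9}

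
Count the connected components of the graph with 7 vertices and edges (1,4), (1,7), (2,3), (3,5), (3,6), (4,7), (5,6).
2 (components: {1, 4, 7}, {2, 3, 5, 6})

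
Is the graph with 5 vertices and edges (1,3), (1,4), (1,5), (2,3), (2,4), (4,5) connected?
Yes (BFS from 1 visits [1, 3, 4, 5, 2] — all 5 vertices reached)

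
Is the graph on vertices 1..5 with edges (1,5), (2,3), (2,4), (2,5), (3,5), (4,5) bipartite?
No (odd cycle of length 3: 2 -> 5 -> 3 -> 2)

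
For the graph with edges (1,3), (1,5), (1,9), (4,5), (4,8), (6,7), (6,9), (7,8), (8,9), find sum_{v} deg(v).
18 (handshake: sum of degrees = 2|E| = 2 x 9 = 18)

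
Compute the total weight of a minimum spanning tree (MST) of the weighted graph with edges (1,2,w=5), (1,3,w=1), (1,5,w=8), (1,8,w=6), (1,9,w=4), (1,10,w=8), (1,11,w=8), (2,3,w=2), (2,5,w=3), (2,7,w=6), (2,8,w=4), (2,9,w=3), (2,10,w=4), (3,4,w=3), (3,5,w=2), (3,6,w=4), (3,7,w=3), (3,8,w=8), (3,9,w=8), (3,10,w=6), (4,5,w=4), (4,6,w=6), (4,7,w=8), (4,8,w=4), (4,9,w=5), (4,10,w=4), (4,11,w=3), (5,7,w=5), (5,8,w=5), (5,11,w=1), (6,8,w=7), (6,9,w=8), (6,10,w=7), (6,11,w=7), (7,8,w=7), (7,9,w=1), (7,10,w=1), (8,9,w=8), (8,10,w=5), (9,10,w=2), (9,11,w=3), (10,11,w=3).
22 (MST edges: (1,3,w=1), (2,3,w=2), (2,8,w=4), (2,9,w=3), (3,4,w=3), (3,5,w=2), (3,6,w=4), (5,11,w=1), (7,9,w=1), (7,10,w=1); sum of weights 1 + 2 + 4 + 3 + 3 + 2 + 4 + 1 + 1 + 1 = 22)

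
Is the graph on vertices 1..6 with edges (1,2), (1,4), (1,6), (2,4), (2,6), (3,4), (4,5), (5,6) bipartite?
No (odd cycle of length 3: 4 -> 1 -> 2 -> 4)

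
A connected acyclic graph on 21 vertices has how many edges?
20 (A tree on V vertices has V - 1 edges, so 21 - 1 = 20)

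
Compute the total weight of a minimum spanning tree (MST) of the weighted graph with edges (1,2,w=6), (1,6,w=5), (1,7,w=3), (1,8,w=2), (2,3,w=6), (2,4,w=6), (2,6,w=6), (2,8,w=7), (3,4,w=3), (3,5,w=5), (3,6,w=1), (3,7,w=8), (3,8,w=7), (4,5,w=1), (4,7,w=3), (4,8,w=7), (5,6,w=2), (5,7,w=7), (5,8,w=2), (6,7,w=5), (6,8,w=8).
17 (MST edges: (1,2,w=6), (1,7,w=3), (1,8,w=2), (3,6,w=1), (4,5,w=1), (5,6,w=2), (5,8,w=2); sum of weights 6 + 3 + 2 + 1 + 1 + 2 + 2 = 17)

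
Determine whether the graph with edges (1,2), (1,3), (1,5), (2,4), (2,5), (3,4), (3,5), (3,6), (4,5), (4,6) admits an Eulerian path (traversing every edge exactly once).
Yes (the graph is connected and exactly 2 vertices have odd degree: {1, 2}; any Eulerian path must start and end at those)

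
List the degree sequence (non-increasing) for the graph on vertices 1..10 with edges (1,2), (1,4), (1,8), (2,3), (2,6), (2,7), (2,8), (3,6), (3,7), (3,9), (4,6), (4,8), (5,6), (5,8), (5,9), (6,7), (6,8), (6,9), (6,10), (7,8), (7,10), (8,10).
[8, 7, 5, 5, 4, 3, 3, 3, 3, 3] (degrees: deg(1)=3, deg(2)=5, deg(3)=4, deg(4)=3, deg(5)=3, deg(6)=8, deg(7)=5, deg(8)=7, deg(9)=3, deg(10)=3)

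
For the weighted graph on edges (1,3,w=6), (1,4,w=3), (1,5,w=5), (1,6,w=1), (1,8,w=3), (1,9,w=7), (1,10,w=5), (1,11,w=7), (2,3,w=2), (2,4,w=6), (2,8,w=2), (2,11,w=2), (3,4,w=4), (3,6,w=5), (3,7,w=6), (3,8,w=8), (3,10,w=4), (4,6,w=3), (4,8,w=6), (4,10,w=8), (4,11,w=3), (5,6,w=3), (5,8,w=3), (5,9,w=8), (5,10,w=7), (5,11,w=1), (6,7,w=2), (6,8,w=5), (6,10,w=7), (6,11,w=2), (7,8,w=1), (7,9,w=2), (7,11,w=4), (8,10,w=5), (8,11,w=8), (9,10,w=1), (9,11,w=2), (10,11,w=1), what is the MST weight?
16 (MST edges: (1,4,w=3), (1,6,w=1), (2,3,w=2), (2,8,w=2), (2,11,w=2), (5,11,w=1), (6,7,w=2), (7,8,w=1), (9,10,w=1), (10,11,w=1); sum of weights 3 + 1 + 2 + 2 + 2 + 1 + 2 + 1 + 1 + 1 = 16)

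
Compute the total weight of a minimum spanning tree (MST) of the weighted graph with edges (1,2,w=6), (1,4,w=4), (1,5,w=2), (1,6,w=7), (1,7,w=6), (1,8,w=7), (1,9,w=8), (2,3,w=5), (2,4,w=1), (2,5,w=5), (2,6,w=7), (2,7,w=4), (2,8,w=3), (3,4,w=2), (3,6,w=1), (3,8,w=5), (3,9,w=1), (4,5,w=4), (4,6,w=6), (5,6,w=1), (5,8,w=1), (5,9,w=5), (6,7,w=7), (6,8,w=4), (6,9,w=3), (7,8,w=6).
13 (MST edges: (1,5,w=2), (2,4,w=1), (2,7,w=4), (3,4,w=2), (3,6,w=1), (3,9,w=1), (5,6,w=1), (5,8,w=1); sum of weights 2 + 1 + 4 + 2 + 1 + 1 + 1 + 1 = 13)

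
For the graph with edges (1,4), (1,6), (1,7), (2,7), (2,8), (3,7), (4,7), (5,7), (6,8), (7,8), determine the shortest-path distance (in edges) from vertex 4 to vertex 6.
2 (path: 4 -> 1 -> 6, 2 edges)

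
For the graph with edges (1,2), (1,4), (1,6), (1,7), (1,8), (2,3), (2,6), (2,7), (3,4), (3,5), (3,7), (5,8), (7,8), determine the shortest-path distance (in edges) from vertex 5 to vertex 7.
2 (path: 5 -> 8 -> 7, 2 edges)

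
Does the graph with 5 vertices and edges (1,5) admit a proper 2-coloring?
Yes. Partition: {1, 2, 3, 4}, {5}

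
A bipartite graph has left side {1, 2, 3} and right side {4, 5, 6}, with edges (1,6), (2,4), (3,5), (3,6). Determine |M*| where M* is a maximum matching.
3 (matching: (1,6), (2,4), (3,5); upper bound min(|L|,|R|) = min(3,3) = 3)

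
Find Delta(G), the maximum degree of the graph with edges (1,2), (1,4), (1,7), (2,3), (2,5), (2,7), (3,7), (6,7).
4 (attained at vertices 2, 7)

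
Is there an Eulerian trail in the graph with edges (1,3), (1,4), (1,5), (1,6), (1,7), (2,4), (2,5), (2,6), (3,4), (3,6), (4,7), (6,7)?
No (4 vertices have odd degree: {1, 2, 3, 7}; Eulerian path requires 0 or 2)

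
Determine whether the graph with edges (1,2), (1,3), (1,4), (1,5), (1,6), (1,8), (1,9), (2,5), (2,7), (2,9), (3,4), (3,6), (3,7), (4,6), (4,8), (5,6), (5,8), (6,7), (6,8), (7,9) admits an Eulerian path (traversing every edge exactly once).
Yes (the graph is connected and exactly 2 vertices have odd degree: {1, 9}; any Eulerian path must start and end at those)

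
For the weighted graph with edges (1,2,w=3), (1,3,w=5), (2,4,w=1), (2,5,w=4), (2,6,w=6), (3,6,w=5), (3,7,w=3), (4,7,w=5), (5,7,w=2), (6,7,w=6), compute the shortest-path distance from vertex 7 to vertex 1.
8 (path: 7 -> 3 -> 1; weights 3 + 5 = 8)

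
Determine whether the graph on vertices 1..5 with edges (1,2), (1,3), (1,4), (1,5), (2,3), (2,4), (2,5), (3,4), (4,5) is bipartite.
No (odd cycle of length 3: 4 -> 1 -> 5 -> 4)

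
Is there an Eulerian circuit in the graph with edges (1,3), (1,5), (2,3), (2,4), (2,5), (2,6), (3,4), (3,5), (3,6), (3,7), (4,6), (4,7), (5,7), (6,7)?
Yes (the graph is connected and all 7 vertices have even degree)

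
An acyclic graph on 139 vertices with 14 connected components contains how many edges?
125 (Each of the 14 component trees on V_i vertices has V_i - 1 edges; summing gives V - C = 139 - 14 = 125)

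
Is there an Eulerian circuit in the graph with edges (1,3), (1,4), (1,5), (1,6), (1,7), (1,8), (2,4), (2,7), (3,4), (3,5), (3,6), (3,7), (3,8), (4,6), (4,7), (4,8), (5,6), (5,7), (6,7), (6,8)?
Yes (the graph is connected and all 8 vertices have even degree)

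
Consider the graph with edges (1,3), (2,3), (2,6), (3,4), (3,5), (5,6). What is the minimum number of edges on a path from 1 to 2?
2 (path: 1 -> 3 -> 2, 2 edges)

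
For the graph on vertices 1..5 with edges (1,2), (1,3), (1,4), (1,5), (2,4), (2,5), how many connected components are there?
1 (components: {1, 2, 3, 4, 5})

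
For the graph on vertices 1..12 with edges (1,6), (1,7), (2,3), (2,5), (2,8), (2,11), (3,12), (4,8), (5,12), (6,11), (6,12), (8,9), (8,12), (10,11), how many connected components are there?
1 (components: {1, 2, 3, 4, 5, 6, 7, 8, 9, 10, 11, 12})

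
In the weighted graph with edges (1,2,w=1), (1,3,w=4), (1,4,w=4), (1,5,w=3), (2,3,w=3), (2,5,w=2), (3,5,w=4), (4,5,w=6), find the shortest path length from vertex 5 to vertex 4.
6 (path: 5 -> 4; weights 6 = 6)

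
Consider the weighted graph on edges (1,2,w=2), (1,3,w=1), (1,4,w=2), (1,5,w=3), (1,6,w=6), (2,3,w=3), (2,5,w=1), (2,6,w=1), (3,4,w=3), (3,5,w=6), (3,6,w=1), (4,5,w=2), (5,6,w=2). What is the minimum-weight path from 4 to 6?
4 (path: 4 -> 5 -> 6; weights 2 + 2 = 4)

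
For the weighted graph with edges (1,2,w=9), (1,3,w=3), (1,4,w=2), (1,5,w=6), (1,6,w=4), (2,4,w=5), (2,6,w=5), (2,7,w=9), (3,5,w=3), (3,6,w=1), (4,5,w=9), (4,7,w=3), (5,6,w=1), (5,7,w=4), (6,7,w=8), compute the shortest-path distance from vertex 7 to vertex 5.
4 (path: 7 -> 5; weights 4 = 4)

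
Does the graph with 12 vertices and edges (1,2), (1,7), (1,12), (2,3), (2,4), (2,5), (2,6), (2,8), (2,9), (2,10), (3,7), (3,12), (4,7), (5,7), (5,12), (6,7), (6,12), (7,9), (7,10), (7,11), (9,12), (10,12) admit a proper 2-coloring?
Yes. Partition: {1, 3, 4, 5, 6, 8, 9, 10, 11}, {2, 7, 12}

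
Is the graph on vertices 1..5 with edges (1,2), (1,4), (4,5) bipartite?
Yes. Partition: {1, 3, 5}, {2, 4}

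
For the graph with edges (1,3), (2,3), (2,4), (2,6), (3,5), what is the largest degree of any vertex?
3 (attained at vertices 2, 3)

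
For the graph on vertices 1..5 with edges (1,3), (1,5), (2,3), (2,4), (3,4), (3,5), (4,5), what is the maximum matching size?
2 (matching: (1,5), (3,4); upper bound floor(n/2) = floor(5/2) = 2)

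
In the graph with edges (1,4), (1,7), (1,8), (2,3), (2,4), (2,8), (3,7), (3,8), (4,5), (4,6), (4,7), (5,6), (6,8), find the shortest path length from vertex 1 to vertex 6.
2 (path: 1 -> 8 -> 6, 2 edges)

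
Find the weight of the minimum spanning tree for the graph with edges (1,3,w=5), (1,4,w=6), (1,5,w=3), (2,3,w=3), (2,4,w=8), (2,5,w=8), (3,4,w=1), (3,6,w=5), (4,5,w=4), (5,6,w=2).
13 (MST edges: (1,5,w=3), (2,3,w=3), (3,4,w=1), (4,5,w=4), (5,6,w=2); sum of weights 3 + 3 + 1 + 4 + 2 = 13)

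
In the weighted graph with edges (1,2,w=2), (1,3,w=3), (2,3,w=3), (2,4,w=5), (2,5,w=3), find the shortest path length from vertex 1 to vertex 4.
7 (path: 1 -> 2 -> 4; weights 2 + 5 = 7)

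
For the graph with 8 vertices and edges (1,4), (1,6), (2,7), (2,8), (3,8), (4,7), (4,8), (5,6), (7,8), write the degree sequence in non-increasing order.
[4, 3, 3, 2, 2, 2, 1, 1] (degrees: deg(1)=2, deg(2)=2, deg(3)=1, deg(4)=3, deg(5)=1, deg(6)=2, deg(7)=3, deg(8)=4)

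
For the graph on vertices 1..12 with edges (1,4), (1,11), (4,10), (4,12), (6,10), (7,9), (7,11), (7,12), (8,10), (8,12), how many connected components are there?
4 (components: {1, 4, 6, 7, 8, 9, 10, 11, 12}, {2}, {3}, {5})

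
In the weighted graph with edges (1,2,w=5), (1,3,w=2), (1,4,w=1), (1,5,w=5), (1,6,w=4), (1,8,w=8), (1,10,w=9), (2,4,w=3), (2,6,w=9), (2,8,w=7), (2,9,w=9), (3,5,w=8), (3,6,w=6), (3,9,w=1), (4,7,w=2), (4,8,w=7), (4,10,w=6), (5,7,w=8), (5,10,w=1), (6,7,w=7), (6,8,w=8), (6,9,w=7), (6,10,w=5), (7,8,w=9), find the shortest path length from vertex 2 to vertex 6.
8 (path: 2 -> 4 -> 1 -> 6; weights 3 + 1 + 4 = 8)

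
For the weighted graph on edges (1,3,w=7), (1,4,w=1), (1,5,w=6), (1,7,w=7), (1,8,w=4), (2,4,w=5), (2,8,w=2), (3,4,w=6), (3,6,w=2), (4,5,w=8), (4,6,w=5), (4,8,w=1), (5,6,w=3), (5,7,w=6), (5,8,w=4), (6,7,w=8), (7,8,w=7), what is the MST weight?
19 (MST edges: (1,4,w=1), (2,8,w=2), (3,6,w=2), (4,8,w=1), (5,6,w=3), (5,7,w=6), (5,8,w=4); sum of weights 1 + 2 + 2 + 1 + 3 + 6 + 4 = 19)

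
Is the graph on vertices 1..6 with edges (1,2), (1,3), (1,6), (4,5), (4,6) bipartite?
Yes. Partition: {1, 4}, {2, 3, 5, 6}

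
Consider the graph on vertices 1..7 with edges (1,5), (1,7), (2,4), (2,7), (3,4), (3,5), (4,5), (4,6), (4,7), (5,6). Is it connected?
Yes (BFS from 1 visits [1, 5, 7, 3, 4, 6, 2] — all 7 vertices reached)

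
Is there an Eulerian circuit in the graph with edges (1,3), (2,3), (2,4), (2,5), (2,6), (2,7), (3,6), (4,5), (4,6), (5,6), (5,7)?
No (4 vertices have odd degree: {1, 2, 3, 4}; Eulerian circuit requires 0)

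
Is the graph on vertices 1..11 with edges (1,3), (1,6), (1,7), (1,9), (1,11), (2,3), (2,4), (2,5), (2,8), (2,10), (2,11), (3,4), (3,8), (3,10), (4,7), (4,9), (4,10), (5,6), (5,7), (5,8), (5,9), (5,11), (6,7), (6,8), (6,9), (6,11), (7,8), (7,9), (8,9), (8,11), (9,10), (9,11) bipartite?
No (odd cycle of length 3: 9 -> 1 -> 6 -> 9)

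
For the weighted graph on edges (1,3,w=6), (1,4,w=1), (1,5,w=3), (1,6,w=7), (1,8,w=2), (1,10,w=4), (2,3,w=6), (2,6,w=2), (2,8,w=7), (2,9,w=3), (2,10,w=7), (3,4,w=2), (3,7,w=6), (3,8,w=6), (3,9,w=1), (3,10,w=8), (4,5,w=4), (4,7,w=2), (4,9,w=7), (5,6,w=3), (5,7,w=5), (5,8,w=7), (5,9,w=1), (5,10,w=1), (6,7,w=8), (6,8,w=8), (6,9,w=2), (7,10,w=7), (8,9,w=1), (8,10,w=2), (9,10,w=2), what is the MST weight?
13 (MST edges: (1,4,w=1), (1,8,w=2), (2,6,w=2), (3,9,w=1), (4,7,w=2), (5,9,w=1), (5,10,w=1), (6,9,w=2), (8,9,w=1); sum of weights 1 + 2 + 2 + 1 + 2 + 1 + 1 + 2 + 1 = 13)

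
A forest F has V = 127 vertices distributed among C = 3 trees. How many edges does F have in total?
124 (Each of the 3 component trees on V_i vertices has V_i - 1 edges; summing gives V - C = 127 - 3 = 124)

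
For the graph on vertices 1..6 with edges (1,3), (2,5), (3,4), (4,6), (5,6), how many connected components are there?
1 (components: {1, 2, 3, 4, 5, 6})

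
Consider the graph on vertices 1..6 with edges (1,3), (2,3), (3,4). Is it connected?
No, it has 3 components: {1, 2, 3, 4}, {5}, {6}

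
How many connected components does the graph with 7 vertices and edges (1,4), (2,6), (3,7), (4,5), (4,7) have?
2 (components: {1, 3, 4, 5, 7}, {2, 6})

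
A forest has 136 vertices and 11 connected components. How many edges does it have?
125 (Each of the 11 component trees on V_i vertices has V_i - 1 edges; summing gives V - C = 136 - 11 = 125)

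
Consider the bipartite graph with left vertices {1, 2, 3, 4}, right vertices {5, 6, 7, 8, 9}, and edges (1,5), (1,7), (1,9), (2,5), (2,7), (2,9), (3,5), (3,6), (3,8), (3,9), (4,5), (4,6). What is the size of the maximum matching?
4 (matching: (1,9), (2,7), (3,8), (4,6); upper bound min(|L|,|R|) = min(4,5) = 4)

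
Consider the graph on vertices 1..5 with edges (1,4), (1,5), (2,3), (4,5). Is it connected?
No, it has 2 components: {1, 4, 5}, {2, 3}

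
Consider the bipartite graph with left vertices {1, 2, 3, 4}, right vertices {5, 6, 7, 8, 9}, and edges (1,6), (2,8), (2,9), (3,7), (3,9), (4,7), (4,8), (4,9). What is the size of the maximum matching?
4 (matching: (1,6), (2,9), (3,7), (4,8); upper bound min(|L|,|R|) = min(4,5) = 4)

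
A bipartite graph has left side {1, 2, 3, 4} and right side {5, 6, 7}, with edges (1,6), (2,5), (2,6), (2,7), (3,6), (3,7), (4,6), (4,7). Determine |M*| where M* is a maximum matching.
3 (matching: (1,6), (2,5), (3,7); upper bound min(|L|,|R|) = min(4,3) = 3)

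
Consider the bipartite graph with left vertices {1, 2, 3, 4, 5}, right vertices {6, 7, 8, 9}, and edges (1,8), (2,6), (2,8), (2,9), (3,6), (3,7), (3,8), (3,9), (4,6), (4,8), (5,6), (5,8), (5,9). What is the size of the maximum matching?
4 (matching: (1,8), (2,9), (3,7), (4,6); upper bound min(|L|,|R|) = min(5,4) = 4)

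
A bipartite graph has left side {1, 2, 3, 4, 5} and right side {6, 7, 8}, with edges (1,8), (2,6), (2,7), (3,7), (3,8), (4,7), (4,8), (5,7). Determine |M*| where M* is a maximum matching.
3 (matching: (1,8), (2,6), (3,7); upper bound min(|L|,|R|) = min(5,3) = 3)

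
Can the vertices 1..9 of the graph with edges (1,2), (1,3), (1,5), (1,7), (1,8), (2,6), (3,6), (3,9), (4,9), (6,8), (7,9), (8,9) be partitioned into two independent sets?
Yes. Partition: {1, 6, 9}, {2, 3, 4, 5, 7, 8}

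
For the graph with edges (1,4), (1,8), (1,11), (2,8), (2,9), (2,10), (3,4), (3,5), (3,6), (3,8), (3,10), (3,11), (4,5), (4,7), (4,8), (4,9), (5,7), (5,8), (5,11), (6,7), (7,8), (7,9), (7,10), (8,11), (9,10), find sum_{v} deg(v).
50 (handshake: sum of degrees = 2|E| = 2 x 25 = 50)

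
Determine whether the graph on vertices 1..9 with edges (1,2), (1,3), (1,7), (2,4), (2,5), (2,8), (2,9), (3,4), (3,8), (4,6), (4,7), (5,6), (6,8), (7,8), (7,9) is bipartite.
Yes. Partition: {1, 4, 5, 8, 9}, {2, 3, 6, 7}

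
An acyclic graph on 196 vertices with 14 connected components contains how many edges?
182 (Each of the 14 component trees on V_i vertices has V_i - 1 edges; summing gives V - C = 196 - 14 = 182)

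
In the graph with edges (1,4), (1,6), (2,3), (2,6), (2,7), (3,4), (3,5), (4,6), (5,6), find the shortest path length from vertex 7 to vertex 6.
2 (path: 7 -> 2 -> 6, 2 edges)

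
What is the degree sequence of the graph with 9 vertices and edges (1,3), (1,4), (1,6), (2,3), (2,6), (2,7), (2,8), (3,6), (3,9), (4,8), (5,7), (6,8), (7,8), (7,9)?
[4, 4, 4, 4, 4, 3, 2, 2, 1] (degrees: deg(1)=3, deg(2)=4, deg(3)=4, deg(4)=2, deg(5)=1, deg(6)=4, deg(7)=4, deg(8)=4, deg(9)=2)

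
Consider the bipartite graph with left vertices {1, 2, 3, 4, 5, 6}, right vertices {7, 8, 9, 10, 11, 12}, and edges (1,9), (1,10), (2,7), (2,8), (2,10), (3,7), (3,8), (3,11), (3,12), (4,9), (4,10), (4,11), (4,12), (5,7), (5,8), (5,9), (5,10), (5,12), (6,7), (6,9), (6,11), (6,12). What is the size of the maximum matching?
6 (matching: (1,10), (2,8), (3,12), (4,11), (5,9), (6,7); upper bound min(|L|,|R|) = min(6,6) = 6)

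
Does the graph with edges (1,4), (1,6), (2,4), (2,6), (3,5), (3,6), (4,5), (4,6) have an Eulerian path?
Yes — and in fact it has an Eulerian circuit (the graph is connected and all 6 vertices have even degree)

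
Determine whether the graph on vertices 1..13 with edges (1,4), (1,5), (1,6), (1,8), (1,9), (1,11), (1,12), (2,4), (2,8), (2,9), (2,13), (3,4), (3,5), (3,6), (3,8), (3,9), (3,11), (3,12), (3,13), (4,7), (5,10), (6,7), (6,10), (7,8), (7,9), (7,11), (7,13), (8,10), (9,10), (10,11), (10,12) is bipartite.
Yes. Partition: {1, 2, 3, 7, 10}, {4, 5, 6, 8, 9, 11, 12, 13}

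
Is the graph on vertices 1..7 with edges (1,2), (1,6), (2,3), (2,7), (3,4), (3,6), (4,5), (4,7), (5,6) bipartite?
Yes. Partition: {1, 3, 5, 7}, {2, 4, 6}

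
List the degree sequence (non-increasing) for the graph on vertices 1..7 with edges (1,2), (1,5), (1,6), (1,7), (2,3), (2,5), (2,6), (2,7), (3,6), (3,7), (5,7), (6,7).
[5, 5, 4, 4, 3, 3, 0] (degrees: deg(1)=4, deg(2)=5, deg(3)=3, deg(4)=0, deg(5)=3, deg(6)=4, deg(7)=5)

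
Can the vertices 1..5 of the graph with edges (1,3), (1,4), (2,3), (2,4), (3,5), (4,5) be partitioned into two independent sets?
Yes. Partition: {1, 2, 5}, {3, 4}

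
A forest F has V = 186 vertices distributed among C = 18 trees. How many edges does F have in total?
168 (Each of the 18 component trees on V_i vertices has V_i - 1 edges; summing gives V - C = 186 - 18 = 168)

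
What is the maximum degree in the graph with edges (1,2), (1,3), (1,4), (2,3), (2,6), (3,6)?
3 (attained at vertices 1, 2, 3)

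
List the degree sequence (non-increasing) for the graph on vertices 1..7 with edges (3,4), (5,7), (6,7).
[2, 1, 1, 1, 1, 0, 0] (degrees: deg(1)=0, deg(2)=0, deg(3)=1, deg(4)=1, deg(5)=1, deg(6)=1, deg(7)=2)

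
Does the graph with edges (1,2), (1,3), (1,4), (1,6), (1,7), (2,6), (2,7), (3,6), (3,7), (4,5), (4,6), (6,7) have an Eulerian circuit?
No (6 vertices have odd degree: {1, 2, 3, 4, 5, 6}; Eulerian circuit requires 0)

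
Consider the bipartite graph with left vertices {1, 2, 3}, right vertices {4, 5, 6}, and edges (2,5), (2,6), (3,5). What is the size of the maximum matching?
2 (matching: (2,6), (3,5); upper bound min(|L|,|R|) = min(3,3) = 3)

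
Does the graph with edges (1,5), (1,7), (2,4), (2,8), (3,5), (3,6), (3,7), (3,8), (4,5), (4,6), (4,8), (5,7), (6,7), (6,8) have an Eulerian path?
Yes — and in fact it has an Eulerian circuit (the graph is connected and all 8 vertices have even degree)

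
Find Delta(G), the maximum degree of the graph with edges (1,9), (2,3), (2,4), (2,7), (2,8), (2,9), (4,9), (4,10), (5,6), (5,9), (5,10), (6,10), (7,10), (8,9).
5 (attained at vertices 2, 9)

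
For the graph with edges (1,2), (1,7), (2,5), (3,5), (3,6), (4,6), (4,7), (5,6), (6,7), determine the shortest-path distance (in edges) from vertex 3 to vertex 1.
3 (path: 3 -> 6 -> 7 -> 1, 3 edges)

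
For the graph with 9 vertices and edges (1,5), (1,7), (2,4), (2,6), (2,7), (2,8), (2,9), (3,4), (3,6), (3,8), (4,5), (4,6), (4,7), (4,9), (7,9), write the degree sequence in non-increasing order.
[6, 5, 4, 3, 3, 3, 2, 2, 2] (degrees: deg(1)=2, deg(2)=5, deg(3)=3, deg(4)=6, deg(5)=2, deg(6)=3, deg(7)=4, deg(8)=2, deg(9)=3)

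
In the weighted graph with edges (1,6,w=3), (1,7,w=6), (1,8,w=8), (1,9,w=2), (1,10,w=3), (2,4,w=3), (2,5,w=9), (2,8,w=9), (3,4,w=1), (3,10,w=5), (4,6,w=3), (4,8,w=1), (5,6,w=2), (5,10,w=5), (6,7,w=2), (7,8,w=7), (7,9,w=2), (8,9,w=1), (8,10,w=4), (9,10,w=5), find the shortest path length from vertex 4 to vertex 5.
5 (path: 4 -> 6 -> 5; weights 3 + 2 = 5)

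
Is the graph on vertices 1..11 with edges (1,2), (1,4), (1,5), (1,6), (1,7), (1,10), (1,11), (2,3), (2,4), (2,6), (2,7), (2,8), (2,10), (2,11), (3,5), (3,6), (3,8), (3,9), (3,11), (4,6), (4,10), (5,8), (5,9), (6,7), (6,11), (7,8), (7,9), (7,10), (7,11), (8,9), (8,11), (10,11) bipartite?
No (odd cycle of length 3: 10 -> 1 -> 2 -> 10)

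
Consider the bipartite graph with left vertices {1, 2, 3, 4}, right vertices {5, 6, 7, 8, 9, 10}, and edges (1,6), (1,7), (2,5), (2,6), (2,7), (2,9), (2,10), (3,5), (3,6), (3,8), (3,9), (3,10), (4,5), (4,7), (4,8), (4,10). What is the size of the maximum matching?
4 (matching: (1,7), (2,10), (3,9), (4,8); upper bound min(|L|,|R|) = min(4,6) = 4)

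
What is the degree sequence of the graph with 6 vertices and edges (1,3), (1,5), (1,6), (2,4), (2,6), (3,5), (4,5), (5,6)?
[4, 3, 3, 2, 2, 2] (degrees: deg(1)=3, deg(2)=2, deg(3)=2, deg(4)=2, deg(5)=4, deg(6)=3)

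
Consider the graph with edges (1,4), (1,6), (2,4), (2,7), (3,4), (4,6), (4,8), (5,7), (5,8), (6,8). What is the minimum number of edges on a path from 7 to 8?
2 (path: 7 -> 5 -> 8, 2 edges)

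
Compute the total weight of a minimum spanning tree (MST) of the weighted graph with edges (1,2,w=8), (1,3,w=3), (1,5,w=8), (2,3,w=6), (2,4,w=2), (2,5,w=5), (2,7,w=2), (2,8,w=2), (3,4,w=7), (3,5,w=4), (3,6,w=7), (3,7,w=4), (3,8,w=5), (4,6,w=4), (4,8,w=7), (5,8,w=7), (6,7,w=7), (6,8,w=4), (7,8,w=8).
21 (MST edges: (1,3,w=3), (2,4,w=2), (2,7,w=2), (2,8,w=2), (3,5,w=4), (3,7,w=4), (4,6,w=4); sum of weights 3 + 2 + 2 + 2 + 4 + 4 + 4 = 21)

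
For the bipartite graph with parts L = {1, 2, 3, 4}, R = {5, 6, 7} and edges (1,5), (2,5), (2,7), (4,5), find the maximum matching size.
2 (matching: (1,5), (2,7); upper bound min(|L|,|R|) = min(4,3) = 3)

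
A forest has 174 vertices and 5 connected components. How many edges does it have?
169 (Each of the 5 component trees on V_i vertices has V_i - 1 edges; summing gives V - C = 174 - 5 = 169)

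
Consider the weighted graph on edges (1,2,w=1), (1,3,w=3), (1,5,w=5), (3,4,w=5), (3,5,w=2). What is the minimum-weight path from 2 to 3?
4 (path: 2 -> 1 -> 3; weights 1 + 3 = 4)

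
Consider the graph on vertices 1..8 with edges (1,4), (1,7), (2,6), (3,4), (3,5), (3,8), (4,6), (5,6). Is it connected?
Yes (BFS from 1 visits [1, 4, 7, 3, 6, 5, 8, 2] — all 8 vertices reached)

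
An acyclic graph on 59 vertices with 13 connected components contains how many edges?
46 (Each of the 13 component trees on V_i vertices has V_i - 1 edges; summing gives V - C = 59 - 13 = 46)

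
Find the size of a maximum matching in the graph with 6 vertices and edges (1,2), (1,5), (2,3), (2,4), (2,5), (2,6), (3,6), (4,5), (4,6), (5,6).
3 (matching: (1,5), (2,3), (4,6); upper bound floor(n/2) = floor(6/2) = 3)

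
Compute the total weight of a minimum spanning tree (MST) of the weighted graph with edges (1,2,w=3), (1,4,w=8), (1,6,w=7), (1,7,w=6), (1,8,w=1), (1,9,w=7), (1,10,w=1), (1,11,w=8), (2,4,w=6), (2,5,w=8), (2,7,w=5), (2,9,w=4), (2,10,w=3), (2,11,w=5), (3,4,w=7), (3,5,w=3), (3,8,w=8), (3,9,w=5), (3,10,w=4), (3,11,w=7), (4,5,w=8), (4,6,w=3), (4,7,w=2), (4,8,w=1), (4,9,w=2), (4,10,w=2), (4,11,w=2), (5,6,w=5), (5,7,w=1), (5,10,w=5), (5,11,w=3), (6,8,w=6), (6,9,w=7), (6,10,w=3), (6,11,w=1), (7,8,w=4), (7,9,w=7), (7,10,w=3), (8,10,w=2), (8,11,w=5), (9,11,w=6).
17 (MST edges: (1,2,w=3), (1,8,w=1), (1,10,w=1), (3,5,w=3), (4,7,w=2), (4,8,w=1), (4,9,w=2), (4,11,w=2), (5,7,w=1), (6,11,w=1); sum of weights 3 + 1 + 1 + 3 + 2 + 1 + 2 + 2 + 1 + 1 = 17)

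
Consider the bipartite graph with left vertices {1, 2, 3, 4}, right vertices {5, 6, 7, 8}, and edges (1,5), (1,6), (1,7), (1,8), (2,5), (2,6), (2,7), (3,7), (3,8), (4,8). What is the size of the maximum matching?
4 (matching: (1,5), (2,6), (3,7), (4,8); upper bound min(|L|,|R|) = min(4,4) = 4)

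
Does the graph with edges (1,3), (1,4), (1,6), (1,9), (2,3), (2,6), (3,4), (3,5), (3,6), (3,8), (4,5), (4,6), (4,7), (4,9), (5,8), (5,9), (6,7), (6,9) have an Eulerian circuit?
Yes (the graph is connected and all 9 vertices have even degree)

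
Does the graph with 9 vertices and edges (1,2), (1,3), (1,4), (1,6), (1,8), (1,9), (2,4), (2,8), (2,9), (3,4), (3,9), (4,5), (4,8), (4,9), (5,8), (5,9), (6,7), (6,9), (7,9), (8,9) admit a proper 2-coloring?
No (odd cycle of length 3: 8 -> 1 -> 4 -> 8)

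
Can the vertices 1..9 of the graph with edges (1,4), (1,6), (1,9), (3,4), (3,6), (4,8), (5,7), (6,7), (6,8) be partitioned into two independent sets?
Yes. Partition: {1, 2, 3, 7, 8}, {4, 5, 6, 9}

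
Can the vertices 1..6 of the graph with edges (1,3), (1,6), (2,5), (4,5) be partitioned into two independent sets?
Yes. Partition: {1, 2, 4}, {3, 5, 6}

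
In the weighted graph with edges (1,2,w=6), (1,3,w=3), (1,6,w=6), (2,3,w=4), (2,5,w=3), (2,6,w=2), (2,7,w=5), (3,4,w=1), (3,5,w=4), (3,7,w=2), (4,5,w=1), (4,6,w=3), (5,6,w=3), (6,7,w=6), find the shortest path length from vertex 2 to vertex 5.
3 (path: 2 -> 5; weights 3 = 3)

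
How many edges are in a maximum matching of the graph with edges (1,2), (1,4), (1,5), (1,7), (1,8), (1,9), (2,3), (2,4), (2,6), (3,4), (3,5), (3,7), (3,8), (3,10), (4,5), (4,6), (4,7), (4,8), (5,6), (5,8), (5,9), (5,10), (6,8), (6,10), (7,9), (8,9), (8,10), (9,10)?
5 (matching: (1,7), (2,6), (3,10), (4,5), (8,9); upper bound floor(n/2) = floor(10/2) = 5)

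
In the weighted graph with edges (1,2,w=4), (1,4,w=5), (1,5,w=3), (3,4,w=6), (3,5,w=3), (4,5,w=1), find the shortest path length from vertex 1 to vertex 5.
3 (path: 1 -> 5; weights 3 = 3)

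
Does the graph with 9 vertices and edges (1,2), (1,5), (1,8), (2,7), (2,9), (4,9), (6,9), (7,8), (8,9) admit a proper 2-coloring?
Yes. Partition: {1, 3, 7, 9}, {2, 4, 5, 6, 8}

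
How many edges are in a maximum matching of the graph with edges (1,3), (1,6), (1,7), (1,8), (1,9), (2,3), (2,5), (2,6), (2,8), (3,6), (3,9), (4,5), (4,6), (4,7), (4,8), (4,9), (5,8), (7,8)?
4 (matching: (1,9), (2,6), (4,5), (7,8); upper bound floor(n/2) = floor(9/2) = 4)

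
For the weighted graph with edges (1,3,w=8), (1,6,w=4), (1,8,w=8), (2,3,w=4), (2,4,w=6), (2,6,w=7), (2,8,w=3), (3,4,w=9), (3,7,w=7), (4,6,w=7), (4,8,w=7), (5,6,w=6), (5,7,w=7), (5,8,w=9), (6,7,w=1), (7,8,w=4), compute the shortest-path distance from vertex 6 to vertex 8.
5 (path: 6 -> 7 -> 8; weights 1 + 4 = 5)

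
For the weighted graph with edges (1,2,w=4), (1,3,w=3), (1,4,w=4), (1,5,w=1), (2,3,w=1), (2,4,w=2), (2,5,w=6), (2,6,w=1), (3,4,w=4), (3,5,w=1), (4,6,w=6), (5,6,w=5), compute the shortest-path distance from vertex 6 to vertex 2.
1 (path: 6 -> 2; weights 1 = 1)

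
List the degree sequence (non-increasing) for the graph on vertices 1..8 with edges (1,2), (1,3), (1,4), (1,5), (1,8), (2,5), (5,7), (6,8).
[5, 3, 2, 2, 1, 1, 1, 1] (degrees: deg(1)=5, deg(2)=2, deg(3)=1, deg(4)=1, deg(5)=3, deg(6)=1, deg(7)=1, deg(8)=2)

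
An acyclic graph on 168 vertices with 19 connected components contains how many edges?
149 (Each of the 19 component trees on V_i vertices has V_i - 1 edges; summing gives V - C = 168 - 19 = 149)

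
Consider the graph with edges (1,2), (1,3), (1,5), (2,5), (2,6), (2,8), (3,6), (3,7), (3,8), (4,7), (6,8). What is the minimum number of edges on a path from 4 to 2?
4 (path: 4 -> 7 -> 3 -> 6 -> 2, 4 edges)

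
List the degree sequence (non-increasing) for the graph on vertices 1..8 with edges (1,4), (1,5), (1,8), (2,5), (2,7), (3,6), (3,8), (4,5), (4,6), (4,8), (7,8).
[4, 4, 3, 3, 2, 2, 2, 2] (degrees: deg(1)=3, deg(2)=2, deg(3)=2, deg(4)=4, deg(5)=3, deg(6)=2, deg(7)=2, deg(8)=4)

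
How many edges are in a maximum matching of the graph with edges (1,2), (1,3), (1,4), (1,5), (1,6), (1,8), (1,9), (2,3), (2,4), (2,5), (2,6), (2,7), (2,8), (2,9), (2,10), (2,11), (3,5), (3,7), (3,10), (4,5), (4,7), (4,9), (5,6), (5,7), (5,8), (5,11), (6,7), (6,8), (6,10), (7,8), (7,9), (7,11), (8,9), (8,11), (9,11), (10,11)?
5 (matching: (1,9), (2,8), (3,10), (4,7), (5,11); upper bound floor(n/2) = floor(11/2) = 5)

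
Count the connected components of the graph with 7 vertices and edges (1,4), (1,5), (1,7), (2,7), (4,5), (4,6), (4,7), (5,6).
2 (components: {1, 2, 4, 5, 6, 7}, {3})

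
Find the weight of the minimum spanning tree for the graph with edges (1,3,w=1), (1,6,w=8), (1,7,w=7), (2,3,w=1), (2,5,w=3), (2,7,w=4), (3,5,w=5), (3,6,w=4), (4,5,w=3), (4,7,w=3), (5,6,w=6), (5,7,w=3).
15 (MST edges: (1,3,w=1), (2,3,w=1), (2,5,w=3), (3,6,w=4), (4,5,w=3), (4,7,w=3); sum of weights 1 + 1 + 3 + 4 + 3 + 3 = 15)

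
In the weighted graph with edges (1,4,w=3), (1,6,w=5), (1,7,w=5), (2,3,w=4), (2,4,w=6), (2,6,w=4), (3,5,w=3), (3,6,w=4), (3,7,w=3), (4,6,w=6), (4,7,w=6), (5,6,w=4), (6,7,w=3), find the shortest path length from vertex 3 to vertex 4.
9 (path: 3 -> 7 -> 4; weights 3 + 6 = 9)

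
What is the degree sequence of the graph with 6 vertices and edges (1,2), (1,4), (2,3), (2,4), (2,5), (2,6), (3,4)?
[5, 3, 2, 2, 1, 1] (degrees: deg(1)=2, deg(2)=5, deg(3)=2, deg(4)=3, deg(5)=1, deg(6)=1)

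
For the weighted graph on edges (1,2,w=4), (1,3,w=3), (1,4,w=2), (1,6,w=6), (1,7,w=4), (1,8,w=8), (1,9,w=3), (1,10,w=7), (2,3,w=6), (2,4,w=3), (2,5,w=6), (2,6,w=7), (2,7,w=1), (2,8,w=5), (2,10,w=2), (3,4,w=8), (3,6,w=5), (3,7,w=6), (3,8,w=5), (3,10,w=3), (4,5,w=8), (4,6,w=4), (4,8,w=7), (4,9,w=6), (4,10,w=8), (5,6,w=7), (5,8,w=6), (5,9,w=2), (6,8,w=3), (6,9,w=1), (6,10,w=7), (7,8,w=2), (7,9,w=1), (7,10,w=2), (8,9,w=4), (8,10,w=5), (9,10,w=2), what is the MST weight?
17 (MST edges: (1,3,w=3), (1,4,w=2), (1,9,w=3), (2,7,w=1), (2,10,w=2), (5,9,w=2), (6,9,w=1), (7,8,w=2), (7,9,w=1); sum of weights 3 + 2 + 3 + 1 + 2 + 2 + 1 + 2 + 1 = 17)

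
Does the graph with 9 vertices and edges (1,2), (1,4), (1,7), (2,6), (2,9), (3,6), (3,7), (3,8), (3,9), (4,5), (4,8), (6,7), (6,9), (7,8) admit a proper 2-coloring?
No (odd cycle of length 3: 8 -> 7 -> 3 -> 8)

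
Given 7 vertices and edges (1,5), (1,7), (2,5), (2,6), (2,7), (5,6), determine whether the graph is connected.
No, it has 3 components: {1, 2, 5, 6, 7}, {3}, {4}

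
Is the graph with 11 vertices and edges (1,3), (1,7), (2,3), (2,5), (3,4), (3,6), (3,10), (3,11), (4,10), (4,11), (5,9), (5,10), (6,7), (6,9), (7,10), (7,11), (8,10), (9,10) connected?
Yes (BFS from 1 visits [1, 3, 7, 2, 4, 6, 10, 11, 5, 9, 8] — all 11 vertices reached)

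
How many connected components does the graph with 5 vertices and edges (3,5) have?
4 (components: {1}, {2}, {3, 5}, {4})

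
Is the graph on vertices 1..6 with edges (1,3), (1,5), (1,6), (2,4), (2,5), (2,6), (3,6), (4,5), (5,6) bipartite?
No (odd cycle of length 3: 5 -> 1 -> 6 -> 5)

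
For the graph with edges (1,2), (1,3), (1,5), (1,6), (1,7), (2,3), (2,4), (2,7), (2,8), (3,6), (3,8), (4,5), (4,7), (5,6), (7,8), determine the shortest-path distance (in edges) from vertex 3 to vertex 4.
2 (path: 3 -> 2 -> 4, 2 edges)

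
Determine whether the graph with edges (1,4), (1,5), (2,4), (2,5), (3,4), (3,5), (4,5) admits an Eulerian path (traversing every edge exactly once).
Yes — and in fact it has an Eulerian circuit (the graph is connected and all 5 vertices have even degree)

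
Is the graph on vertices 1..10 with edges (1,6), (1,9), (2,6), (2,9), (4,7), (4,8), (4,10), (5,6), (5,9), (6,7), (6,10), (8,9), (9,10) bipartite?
Yes. Partition: {1, 2, 3, 5, 7, 8, 10}, {4, 6, 9}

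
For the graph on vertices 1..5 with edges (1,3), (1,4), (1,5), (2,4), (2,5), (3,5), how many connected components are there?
1 (components: {1, 2, 3, 4, 5})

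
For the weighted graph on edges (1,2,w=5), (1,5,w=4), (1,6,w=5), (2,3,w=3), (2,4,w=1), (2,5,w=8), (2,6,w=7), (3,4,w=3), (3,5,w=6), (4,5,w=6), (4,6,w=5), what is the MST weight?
18 (MST edges: (1,2,w=5), (1,5,w=4), (1,6,w=5), (2,3,w=3), (2,4,w=1); sum of weights 5 + 4 + 5 + 3 + 1 = 18)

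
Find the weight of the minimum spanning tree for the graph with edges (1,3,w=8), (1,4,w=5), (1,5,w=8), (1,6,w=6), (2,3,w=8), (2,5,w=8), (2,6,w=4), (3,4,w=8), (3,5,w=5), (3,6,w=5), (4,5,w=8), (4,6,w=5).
24 (MST edges: (1,4,w=5), (2,6,w=4), (3,5,w=5), (3,6,w=5), (4,6,w=5); sum of weights 5 + 4 + 5 + 5 + 5 = 24)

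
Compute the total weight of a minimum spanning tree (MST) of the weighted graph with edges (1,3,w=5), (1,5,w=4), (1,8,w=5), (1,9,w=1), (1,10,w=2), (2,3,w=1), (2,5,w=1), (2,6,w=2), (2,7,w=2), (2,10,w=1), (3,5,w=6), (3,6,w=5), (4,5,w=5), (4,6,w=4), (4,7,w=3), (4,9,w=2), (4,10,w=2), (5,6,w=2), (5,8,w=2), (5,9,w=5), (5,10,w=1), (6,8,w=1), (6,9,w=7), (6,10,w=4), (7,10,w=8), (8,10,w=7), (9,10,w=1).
12 (MST edges: (1,9,w=1), (2,3,w=1), (2,5,w=1), (2,6,w=2), (2,7,w=2), (2,10,w=1), (4,10,w=2), (6,8,w=1), (9,10,w=1); sum of weights 1 + 1 + 1 + 2 + 2 + 1 + 2 + 1 + 1 = 12)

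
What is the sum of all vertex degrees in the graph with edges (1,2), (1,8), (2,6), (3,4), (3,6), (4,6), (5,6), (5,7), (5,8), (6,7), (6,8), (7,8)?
24 (handshake: sum of degrees = 2|E| = 2 x 12 = 24)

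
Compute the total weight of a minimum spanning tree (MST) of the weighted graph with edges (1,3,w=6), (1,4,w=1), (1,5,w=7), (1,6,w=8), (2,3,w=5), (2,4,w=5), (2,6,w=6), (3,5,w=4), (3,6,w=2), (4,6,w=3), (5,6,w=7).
15 (MST edges: (1,4,w=1), (2,3,w=5), (3,5,w=4), (3,6,w=2), (4,6,w=3); sum of weights 1 + 5 + 4 + 2 + 3 = 15)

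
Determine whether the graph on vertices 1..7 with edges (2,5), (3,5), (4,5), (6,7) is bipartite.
Yes. Partition: {1, 2, 3, 4, 6}, {5, 7}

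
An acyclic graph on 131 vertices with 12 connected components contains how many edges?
119 (Each of the 12 component trees on V_i vertices has V_i - 1 edges; summing gives V - C = 131 - 12 = 119)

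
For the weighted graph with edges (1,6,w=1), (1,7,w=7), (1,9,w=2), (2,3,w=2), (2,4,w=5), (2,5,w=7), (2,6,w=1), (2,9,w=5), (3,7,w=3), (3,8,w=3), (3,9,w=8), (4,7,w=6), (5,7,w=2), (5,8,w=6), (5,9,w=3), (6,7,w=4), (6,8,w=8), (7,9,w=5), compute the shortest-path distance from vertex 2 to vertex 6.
1 (path: 2 -> 6; weights 1 = 1)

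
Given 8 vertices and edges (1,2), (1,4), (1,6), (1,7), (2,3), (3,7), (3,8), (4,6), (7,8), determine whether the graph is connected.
No, it has 2 components: {1, 2, 3, 4, 6, 7, 8}, {5}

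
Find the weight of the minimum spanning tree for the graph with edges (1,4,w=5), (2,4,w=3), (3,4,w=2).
10 (MST edges: (1,4,w=5), (2,4,w=3), (3,4,w=2); sum of weights 5 + 3 + 2 = 10)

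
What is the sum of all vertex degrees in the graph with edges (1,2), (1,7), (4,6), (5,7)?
8 (handshake: sum of degrees = 2|E| = 2 x 4 = 8)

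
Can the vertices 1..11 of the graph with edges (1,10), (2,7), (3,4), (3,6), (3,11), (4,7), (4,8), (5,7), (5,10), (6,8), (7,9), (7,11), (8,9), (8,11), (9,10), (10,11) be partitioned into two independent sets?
Yes. Partition: {1, 2, 4, 5, 6, 9, 11}, {3, 7, 8, 10}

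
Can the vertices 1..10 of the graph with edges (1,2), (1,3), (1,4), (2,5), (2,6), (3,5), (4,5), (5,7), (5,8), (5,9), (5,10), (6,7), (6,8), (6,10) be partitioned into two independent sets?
Yes. Partition: {1, 5, 6}, {2, 3, 4, 7, 8, 9, 10}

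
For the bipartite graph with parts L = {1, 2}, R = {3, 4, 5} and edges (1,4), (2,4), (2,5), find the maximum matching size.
2 (matching: (1,4), (2,5); upper bound min(|L|,|R|) = min(2,3) = 2)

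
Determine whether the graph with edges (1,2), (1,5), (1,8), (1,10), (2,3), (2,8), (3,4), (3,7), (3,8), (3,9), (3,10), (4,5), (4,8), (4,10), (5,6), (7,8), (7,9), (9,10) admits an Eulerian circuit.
No (6 vertices have odd degree: {2, 5, 6, 7, 8, 9}; Eulerian circuit requires 0)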